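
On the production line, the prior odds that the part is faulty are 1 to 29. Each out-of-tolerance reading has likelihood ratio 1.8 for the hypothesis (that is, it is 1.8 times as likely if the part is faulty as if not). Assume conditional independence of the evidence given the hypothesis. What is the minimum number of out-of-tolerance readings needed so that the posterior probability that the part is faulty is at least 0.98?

Prior odds = 1/29.
Likelihood ratio per out-of-tolerance reading = 1.8.
Target posterior odds = 0.98/0.02 = 49.
Need (1/29) × 1.8ⁿ ≥ 49, i.e. 1.8ⁿ ≥ 1421.
1.8¹² ≈1156.83 falls short of 1421 but 1.8¹³ ≈2082.3 reaches it, so n = 13.

13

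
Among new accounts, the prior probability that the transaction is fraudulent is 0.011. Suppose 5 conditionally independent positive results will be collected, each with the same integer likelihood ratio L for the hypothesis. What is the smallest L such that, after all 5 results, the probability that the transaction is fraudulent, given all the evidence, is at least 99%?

7

Prior odds = 0.011/0.989 = 11/989.
Target odds = 0.99/0.01 = 99.
Need L⁵ ≥ 99 ÷ (11/989) = 8901.
6⁵ = 7776 < 8901 ≤ 16807 = 7⁵, so L = 7.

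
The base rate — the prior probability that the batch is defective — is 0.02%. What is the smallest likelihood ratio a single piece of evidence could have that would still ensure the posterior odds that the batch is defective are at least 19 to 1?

Prior odds = 0.0002/0.9998 = 1/4999.
Target odds = 19.
Required Bayes factor = 19 ÷ (1/4999) = 94981.

94981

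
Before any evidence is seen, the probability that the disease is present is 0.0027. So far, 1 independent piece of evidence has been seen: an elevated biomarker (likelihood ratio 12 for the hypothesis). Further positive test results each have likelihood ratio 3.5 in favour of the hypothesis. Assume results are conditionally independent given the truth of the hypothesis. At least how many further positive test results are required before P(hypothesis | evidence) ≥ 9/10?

5

Prior odds = 0.0027/0.9973 = 27/9973.
Bayes factor of the evidence already in hand = 12.
Odds after that evidence = (27/9973) × 12 = 324/9973.
Target odds = 0.9/0.1 = 9.
Need 3.5ⁿ ≥ 9 ÷ (324/9973) = 9973/36.
3.5⁴ = 150.0625 falls short of 9973/36 but 3.5⁵ = 525.21875 reaches it, so n = 5.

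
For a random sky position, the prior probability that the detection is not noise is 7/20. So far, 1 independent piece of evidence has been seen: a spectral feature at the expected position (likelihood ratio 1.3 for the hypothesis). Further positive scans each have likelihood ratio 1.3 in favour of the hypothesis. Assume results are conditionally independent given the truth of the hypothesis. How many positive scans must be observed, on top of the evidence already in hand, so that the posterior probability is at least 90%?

Prior odds = 0.35/0.65 = 7/13.
Bayes factor of the evidence already in hand = 1.3.
Odds after that evidence = (7/13) × 1.3 = 0.7.
Target odds = 0.9/0.1 = 9.
Need 1.3ⁿ ≥ 9 ÷ 0.7 = 90/7.
1.3⁹ ≈10.6045 falls short of 90/7 but 1.3¹⁰ ≈13.7858 reaches it, so n = 10.

10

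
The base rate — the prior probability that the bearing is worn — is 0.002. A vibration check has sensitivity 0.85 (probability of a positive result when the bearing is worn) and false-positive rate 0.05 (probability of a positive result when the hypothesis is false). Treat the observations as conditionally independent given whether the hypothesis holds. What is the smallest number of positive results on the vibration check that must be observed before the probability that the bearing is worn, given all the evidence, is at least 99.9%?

5

Prior odds = 0.002/0.998 = 1/499.
Likelihood ratio of a positive result = 0.85/0.05 = 17.
Target posterior odds = 0.999/0.001 = 999.
Require 17ⁿ ≥ 999 ÷ (1/499) = 498501.
17⁴ = 83521 falls short of 498501 but 17⁵ = 1419857 reaches it, so n = 5.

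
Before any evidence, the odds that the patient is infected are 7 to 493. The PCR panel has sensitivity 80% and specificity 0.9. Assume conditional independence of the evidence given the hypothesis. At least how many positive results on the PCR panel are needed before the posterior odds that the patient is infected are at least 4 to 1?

Prior odds = 7/493.
False-positive rate = 1 − 0.9 = 0.1; likelihood ratio of a positive = 0.8/0.1 = 8.
Target odds = 4.
Need (7/493) × 8ⁿ ≥ 4, i.e. 8ⁿ ≥ 1972/7.
8² = 64 falls short of 1972/7 but 8³ = 512 reaches it, so n = 3.

3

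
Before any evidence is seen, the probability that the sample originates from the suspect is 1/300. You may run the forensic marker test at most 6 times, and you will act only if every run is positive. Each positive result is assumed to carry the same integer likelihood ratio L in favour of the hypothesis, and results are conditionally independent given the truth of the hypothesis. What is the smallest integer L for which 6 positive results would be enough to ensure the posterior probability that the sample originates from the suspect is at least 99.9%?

9

Prior odds = (1/300)/(299/300) = 1/299.
Target odds = 0.999/0.001 = 999.
Need L⁶ ≥ 999 ÷ (1/299) = 298701.
8⁶ = 262144 < 298701 ≤ 531441 = 9⁶, so L = 9.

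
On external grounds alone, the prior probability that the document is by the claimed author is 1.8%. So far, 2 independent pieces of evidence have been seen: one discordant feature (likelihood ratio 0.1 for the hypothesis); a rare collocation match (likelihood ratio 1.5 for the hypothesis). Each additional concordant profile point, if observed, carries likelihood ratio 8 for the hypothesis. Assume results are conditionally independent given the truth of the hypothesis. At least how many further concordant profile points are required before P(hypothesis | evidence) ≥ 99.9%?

Prior odds = 0.018/0.982 = 9/491.
Combined Bayes factor of the evidence already in hand = 0.1 × 1.5 = 0.15.
Odds after that evidence = (9/491) × 0.15 = 27/9820.
Target odds = 0.999/0.001 = 999.
Need 8ⁿ ≥ 999 ÷ (27/9820) = 363340.
8⁶ = 262144 falls short of 363340 but 8⁷ = 2097152 reaches it, so n = 7.

7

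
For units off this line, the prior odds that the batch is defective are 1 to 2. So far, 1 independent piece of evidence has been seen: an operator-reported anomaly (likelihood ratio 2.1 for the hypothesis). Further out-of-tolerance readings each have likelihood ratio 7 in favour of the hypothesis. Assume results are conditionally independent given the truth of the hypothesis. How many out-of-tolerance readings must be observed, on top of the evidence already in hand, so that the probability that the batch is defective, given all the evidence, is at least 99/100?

Prior odds = 0.5.
Bayes factor of the evidence already in hand = 2.1.
Odds after that evidence = 0.5 × 2.1 = 1.05.
Target odds = 0.99/0.01 = 99.
Need 7ⁿ ≥ 99 ÷ 1.05 = 660/7.
7² = 49 falls short of 660/7 but 7³ = 343 reaches it, so n = 3.

3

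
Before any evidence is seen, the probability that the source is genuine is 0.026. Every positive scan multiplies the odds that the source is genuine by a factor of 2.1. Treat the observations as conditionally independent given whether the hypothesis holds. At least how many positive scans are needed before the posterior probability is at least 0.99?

Prior odds: 0.026 ÷ 0.974 = 13/487.
Likelihood ratio per positive scan = 2.1.
Target posterior odds = 0.99/0.01 = 99.
Need (13/487) × 2.1ⁿ ≥ 99, i.e. 2.1ⁿ ≥ 48213/13.
2.1¹¹ ≈3502.78 falls short of 48213/13 but 2.1¹² ≈7355.83 reaches it, so n = 12.

12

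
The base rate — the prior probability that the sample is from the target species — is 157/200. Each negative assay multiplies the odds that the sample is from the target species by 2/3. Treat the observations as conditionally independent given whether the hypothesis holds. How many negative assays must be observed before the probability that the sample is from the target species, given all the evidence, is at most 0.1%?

21

Prior odds = 0.785/0.215 = 157/43.
Likelihood ratio per negative assay = 2/3.
Target odds: 0.001 ÷ 0.999 = 1/999.
Need (157/43) × (2/3)ⁿ ≤ 1/999, i.e. (2/3)ⁿ ≤ 43/156843.
(2/3)²⁰ ≈0.000300729 is still above 43/156843 but (2/3)²¹ ≈0.000200486 is at or below it, so n = 21.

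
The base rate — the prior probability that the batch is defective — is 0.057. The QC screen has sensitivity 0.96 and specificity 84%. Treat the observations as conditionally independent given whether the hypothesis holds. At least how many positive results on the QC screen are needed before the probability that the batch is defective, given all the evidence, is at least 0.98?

Prior odds: 0.057 ÷ 0.943 = 57/943.
False-positive rate = 1 − 0.84 = 0.16; likelihood ratio of a positive = 0.96/0.16 = 6.
Target posterior odds = 0.98/0.02 = 49.
Need (57/943) × 6ⁿ ≥ 49, i.e. 6ⁿ ≥ 46207/57.
6³ = 216 falls short of 46207/57 but 6⁴ = 1296 reaches it, so n = 4.

4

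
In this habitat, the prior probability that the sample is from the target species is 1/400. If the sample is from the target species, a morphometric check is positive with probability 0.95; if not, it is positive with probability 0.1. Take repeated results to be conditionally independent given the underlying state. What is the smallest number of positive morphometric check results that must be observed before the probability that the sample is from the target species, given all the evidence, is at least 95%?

4

Prior odds: 0.0025 ÷ 0.9975 = 1/399.
Likelihood ratio of a positive = 0.95/0.1 = 9.5.
Target odds: 0.95 ÷ 0.05 = 19.
Require 9.5ⁿ ≥ 19 ÷ (1/399) = 7581.
9.5³ = 857.375 falls short of 7581 but 9.5⁴ = 8145.0625 reaches it, so n = 4.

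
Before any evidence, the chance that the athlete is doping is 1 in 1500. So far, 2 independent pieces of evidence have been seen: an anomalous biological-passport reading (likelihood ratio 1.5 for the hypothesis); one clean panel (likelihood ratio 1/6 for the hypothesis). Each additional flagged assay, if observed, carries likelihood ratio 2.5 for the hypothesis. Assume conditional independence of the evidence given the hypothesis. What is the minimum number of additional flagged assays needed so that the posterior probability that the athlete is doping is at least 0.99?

15

Prior odds = (1/1500)/(1499/1500) = 1/1499.
Combined Bayes factor of the evidence already in hand = 1.5 × (1/6) = 0.25.
Odds after that evidence = (1/1499) × 0.25 = 1/5996.
Target odds = 0.99/0.01 = 99.
Need 2.5ⁿ ≥ 99 ÷ (1/5996) = 593604.
2.5¹⁴ ≈372529 falls short of 593604 but 2.5¹⁵ ≈931323 reaches it, so n = 15.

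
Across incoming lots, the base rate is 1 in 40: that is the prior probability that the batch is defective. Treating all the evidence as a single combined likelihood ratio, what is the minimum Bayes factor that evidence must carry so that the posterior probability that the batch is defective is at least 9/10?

Prior odds = 0.025/0.975 = 1/39.
Target odds = 0.9/0.1 = 9.
Required Bayes factor = 9 ÷ (1/39) = 351.

351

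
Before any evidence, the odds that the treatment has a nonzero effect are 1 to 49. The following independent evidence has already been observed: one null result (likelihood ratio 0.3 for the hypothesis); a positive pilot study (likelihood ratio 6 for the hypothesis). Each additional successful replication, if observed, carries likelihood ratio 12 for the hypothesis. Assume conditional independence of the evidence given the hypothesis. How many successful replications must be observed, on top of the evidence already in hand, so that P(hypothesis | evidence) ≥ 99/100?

4

Prior odds = 1/49.
Combined Bayes factor of the evidence already in hand = 0.3 × 6 = 1.8.
Odds after that evidence = (1/49) × 1.8 = 9/245.
Target odds = 0.99/0.01 = 99.
Need 12ⁿ ≥ 99 ÷ (9/245) = 2695.
12³ = 1728 falls short of 2695 but 12⁴ = 20736 reaches it, so n = 4.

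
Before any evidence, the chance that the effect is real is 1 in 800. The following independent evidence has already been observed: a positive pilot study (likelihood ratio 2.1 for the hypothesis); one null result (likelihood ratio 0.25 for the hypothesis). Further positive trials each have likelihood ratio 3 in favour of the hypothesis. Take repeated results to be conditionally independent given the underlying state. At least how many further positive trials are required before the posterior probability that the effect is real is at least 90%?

Prior odds = 0.00125/0.99875 = 1/799.
Combined Bayes factor of the evidence already in hand = 2.1 × 0.25 = 0.525.
Odds after that evidence = (1/799) × 0.525 = 21/31960.
Target odds = 0.9/0.1 = 9.
Need 3ⁿ ≥ 9 ÷ (21/31960) = 95880/7.
3⁸ = 6561 falls short of 95880/7 but 3⁹ = 19683 reaches it, so n = 9.

9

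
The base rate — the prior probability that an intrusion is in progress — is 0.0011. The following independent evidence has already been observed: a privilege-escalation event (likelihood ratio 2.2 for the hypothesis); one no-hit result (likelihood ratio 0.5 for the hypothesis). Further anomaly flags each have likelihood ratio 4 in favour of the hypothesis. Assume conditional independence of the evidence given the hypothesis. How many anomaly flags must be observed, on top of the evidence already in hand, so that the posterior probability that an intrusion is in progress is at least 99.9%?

10

Prior odds = 0.0011/0.9989 = 11/9989.
Combined Bayes factor of the evidence already in hand = 2.2 × 0.5 = 1.1.
Odds after that evidence = (11/9989) × 1.1 = 121/99890.
Target odds = 0.999/0.001 = 999.
Need 4ⁿ ≥ 999 ÷ (121/99890) = 99790110/121.
4⁹ = 262144 falls short of 99790110/121 but 4¹⁰ = 1048576 reaches it, so n = 10.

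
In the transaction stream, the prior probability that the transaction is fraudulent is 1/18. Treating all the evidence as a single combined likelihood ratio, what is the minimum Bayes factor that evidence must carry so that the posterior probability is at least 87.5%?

119

Prior odds = (1/18)/(17/18) = 1/17.
Target odds = 0.875/0.125 = 7.
Required Bayes factor = 7 ÷ (1/17) = 119.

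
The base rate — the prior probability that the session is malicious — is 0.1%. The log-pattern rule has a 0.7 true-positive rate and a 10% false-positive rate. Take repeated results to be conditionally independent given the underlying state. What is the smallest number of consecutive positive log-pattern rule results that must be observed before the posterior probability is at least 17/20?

Prior odds = 0.001/0.999 = 1/999.
Likelihood ratio of a positive result = 0.7/0.1 = 7.
Target posterior odds = 0.85/0.15 = 17/3.
Require 7ⁿ ≥ 17/3 ÷ (1/999) = 5661.
7⁴ = 2401 falls short of 5661 but 7⁵ = 16807 reaches it, so n = 5.

5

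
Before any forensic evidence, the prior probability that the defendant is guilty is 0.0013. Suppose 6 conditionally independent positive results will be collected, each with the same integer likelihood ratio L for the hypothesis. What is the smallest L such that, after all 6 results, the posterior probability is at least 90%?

Prior odds = 0.0013/0.9987 = 13/9987.
Target odds = 0.9/0.1 = 9.
Need L⁶ ≥ 9 ÷ (13/9987) = 89883/13.
4⁶ = 4096 < 89883/13 ≤ 15625 = 5⁶, so L = 5.

5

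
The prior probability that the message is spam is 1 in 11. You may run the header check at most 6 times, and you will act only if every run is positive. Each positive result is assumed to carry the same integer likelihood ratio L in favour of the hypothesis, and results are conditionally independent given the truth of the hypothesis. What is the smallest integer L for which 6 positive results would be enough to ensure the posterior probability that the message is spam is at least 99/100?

4

Prior odds = (1/11)/(10/11) = 0.1.
Target odds = 0.99/0.01 = 99.
Need L⁶ ≥ 99 ÷ 0.1 = 990.
3⁶ = 729 < 990 ≤ 4096 = 4⁶, so L = 4.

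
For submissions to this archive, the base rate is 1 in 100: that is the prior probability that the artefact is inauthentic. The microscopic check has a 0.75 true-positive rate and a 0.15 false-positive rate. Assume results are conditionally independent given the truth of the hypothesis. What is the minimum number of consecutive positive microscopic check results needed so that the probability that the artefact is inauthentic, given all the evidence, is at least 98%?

6

Prior odds: 0.01 ÷ 0.99 = 1/99.
Likelihood ratio of a positive result = 0.75/0.15 = 5.
Target odds: 0.98 ÷ 0.02 = 49.
Require 5ⁿ ≥ 49 ÷ (1/99) = 4851.
5⁵ = 3125 falls short of 4851 but 5⁶ = 15625 reaches it, so n = 6.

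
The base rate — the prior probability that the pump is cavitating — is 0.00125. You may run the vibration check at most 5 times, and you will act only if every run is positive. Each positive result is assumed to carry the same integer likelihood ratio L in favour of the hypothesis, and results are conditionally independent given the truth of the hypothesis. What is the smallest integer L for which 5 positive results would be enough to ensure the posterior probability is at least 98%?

9

Prior odds = 0.00125/0.99875 = 1/799.
Target odds = 0.98/0.02 = 49.
Need L⁵ ≥ 49 ÷ (1/799) = 39151.
8⁵ = 32768 < 39151 ≤ 59049 = 9⁵, so L = 9.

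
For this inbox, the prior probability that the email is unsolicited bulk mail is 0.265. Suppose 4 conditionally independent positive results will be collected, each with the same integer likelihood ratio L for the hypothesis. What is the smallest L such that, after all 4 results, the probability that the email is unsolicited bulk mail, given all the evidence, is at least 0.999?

Prior odds = 0.265/0.735 = 53/147.
Target odds = 0.999/0.001 = 999.
Need L⁴ ≥ 999 ÷ (53/147) = 146853/53.
7⁴ = 2401 < 146853/53 ≤ 4096 = 8⁴, so L = 8.

8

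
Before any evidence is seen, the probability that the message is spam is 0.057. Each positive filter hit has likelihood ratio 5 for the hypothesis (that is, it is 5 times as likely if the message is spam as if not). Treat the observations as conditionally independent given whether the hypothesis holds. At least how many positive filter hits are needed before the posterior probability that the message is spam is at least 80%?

3

Prior odds: 0.057 ÷ 0.943 = 57/943.
Likelihood ratio per positive filter hit = 5.
Target odds: 0.8 ÷ 0.2 = 4.
Need (57/943) × 5ⁿ ≥ 4, i.e. 5ⁿ ≥ 3772/57.
5² = 25 falls short of 3772/57 but 5³ = 125 reaches it, so n = 3.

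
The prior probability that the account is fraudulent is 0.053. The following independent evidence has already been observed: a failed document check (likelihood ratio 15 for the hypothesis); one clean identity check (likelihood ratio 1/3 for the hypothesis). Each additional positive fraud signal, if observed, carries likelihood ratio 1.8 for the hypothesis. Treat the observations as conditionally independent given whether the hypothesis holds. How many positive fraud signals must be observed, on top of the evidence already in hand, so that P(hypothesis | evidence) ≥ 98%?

Prior odds = 0.053/0.947 = 53/947.
Combined Bayes factor of the evidence already in hand = 15 × (1/3) = 5.
Odds after that evidence = (53/947) × 5 = 265/947.
Target odds = 0.98/0.02 = 49.
Need 1.8ⁿ ≥ 49 ÷ (265/947) = 46403/265.
1.8⁸ = 43046721/390625 falls short of 46403/265 but 1.8⁹ = 387420489/1953125 reaches it, so n = 9.

9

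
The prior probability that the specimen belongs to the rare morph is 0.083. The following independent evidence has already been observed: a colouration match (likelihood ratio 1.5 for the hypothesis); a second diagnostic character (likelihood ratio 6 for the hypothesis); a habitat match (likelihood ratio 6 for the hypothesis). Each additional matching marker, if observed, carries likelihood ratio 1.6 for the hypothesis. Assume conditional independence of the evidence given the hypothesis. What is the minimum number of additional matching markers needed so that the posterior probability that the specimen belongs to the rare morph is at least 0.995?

8

Prior odds = 0.083/0.917 = 83/917.
Combined Bayes factor of the evidence already in hand = 1.5 × 6 × 6 = 54.
Odds after that evidence = (83/917) × 54 = 4482/917.
Target odds = 0.995/0.005 = 199.
Need 1.6ⁿ ≥ 199 ÷ (4482/917) = 182483/4482.
1.6⁷ = 2097152/78125 falls short of 182483/4482 but 1.6⁸ = 16777216/390625 reaches it, so n = 8.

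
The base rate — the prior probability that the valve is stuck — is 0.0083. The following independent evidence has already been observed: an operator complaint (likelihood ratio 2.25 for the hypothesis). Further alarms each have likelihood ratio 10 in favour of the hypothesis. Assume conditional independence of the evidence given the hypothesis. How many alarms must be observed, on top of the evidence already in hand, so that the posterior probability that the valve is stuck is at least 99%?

Prior odds = 0.0083/0.9917 = 83/9917.
Bayes factor of the evidence already in hand = 2.25.
Odds after that evidence = (83/9917) × 2.25 = 747/39668.
Target odds = 0.99/0.01 = 99.
Need 10ⁿ ≥ 99 ÷ (747/39668) = 436348/83.
10³ = 1000 falls short of 436348/83 but 10⁴ = 10000 reaches it, so n = 4.

4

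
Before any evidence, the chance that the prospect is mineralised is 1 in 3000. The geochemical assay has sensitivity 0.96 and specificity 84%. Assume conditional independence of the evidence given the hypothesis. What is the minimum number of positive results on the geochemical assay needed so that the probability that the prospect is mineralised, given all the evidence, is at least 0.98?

7

Prior odds = (1/3000)/(2999/3000) = 1/2999.
False-positive rate = 1 − 0.84 = 0.16; likelihood ratio of a positive = 0.96/0.16 = 6.
Target odds: 0.98 ÷ 0.02 = 49.
Need (1/2999) × 6ⁿ ≥ 49, i.e. 6ⁿ ≥ 146951.
6⁶ = 46656 falls short of 146951 but 6⁷ = 279936 reaches it, so n = 7.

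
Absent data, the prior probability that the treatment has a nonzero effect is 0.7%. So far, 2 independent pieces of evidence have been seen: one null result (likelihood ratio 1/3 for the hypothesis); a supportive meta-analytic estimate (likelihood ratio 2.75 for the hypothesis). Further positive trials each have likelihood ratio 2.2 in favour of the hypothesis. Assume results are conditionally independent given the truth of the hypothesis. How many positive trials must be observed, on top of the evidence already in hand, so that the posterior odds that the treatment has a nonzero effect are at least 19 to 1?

11

Prior odds = 0.007/0.993 = 7/993.
Combined Bayes factor of the evidence already in hand = (1/3) × 2.75 = 11/12.
Odds after that evidence = (7/993) × 11/12 = 77/11916.
Target odds = 19.
Need 2.2ⁿ ≥ 19 ÷ (77/11916) = 226404/77.
2.2¹⁰ ≈2655.99 falls short of 226404/77 but 2.2¹¹ ≈5843.18 reaches it, so n = 11.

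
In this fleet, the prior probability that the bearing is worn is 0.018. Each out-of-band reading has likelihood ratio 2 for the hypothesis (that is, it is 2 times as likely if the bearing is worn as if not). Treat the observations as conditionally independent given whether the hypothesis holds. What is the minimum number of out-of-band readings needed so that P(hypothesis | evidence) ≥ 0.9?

Prior odds: 0.018 ÷ 0.982 = 9/491.
Likelihood ratio per out-of-band reading = 2.
Target posterior odds = 0.9/0.1 = 9.
Need (9/491) × 2ⁿ ≥ 9, i.e. 2ⁿ ≥ 491.
2⁸ = 256 falls short of 491 but 2⁹ = 512 reaches it, so n = 9.

9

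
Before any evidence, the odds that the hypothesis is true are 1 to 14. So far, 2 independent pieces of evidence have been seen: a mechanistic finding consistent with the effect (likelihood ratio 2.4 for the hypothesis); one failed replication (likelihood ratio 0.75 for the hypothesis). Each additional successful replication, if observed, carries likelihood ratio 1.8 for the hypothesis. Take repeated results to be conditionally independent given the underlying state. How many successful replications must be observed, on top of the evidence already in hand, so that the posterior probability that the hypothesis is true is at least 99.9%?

16

Prior odds = 1/14.
Combined Bayes factor of the evidence already in hand = 2.4 × 0.75 = 1.8.
Odds after that evidence = (1/14) × 1.8 = 9/70.
Target odds = 0.999/0.001 = 999.
Need 1.8ⁿ ≥ 999 ÷ (9/70) = 7770.
1.8¹⁵ ≈6746.64 falls short of 7770 but 1.8¹⁶ ≈12144 reaches it, so n = 16.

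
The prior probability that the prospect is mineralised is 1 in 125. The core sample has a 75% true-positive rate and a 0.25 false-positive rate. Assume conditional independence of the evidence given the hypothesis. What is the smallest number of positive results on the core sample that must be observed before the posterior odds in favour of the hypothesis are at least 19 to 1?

8

Prior odds = 0.008/0.992 = 1/124.
Likelihood ratio of a positive result = 0.75/0.25 = 3.
Target odds = 19.
Require 3ⁿ ≥ 19 ÷ (1/124) = 2356.
3⁷ = 2187 falls short of 2356 but 3⁸ = 6561 reaches it, so n = 8.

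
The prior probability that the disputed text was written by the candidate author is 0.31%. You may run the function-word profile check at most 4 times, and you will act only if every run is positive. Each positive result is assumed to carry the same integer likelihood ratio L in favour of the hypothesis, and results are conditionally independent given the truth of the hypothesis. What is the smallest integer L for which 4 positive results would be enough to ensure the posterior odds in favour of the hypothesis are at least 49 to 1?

Prior odds = 0.0031/0.9969 = 31/9969.
Target odds = 49.
Need L⁴ ≥ 49 ÷ (31/9969) = 488481/31.
11⁴ = 14641 < 488481/31 ≤ 20736 = 12⁴, so L = 12.

12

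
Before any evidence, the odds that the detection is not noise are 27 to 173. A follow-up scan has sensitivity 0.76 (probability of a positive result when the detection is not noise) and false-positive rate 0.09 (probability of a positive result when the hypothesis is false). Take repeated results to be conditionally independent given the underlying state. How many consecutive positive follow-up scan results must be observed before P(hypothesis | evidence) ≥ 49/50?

Prior odds = 27/173.
Likelihood ratio of a positive result = 0.76/0.09 = 76/9.
Target odds: 0.98 ÷ 0.02 = 49.
Require (76/9)ⁿ ≥ 49 ÷ (27/173) = 8477/27.
(76/9)² = 5776/81 falls short of 8477/27 but (76/9)³ = 438976/729 reaches it, so n = 3.

3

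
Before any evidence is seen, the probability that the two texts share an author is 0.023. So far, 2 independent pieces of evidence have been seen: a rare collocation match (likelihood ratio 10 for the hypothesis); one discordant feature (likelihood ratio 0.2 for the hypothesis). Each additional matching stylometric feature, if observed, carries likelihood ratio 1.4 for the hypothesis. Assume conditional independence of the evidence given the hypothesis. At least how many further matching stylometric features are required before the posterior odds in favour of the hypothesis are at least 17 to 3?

Prior odds = 0.023/0.977 = 23/977.
Combined Bayes factor of the evidence already in hand = 10 × 0.2 = 2.
Odds after that evidence = (23/977) × 2 = 46/977.
Target odds = 17/3.
Need 1.4ⁿ ≥ 17/3 ÷ (46/977) = 16609/138.
1.4¹⁴ ≈111.12 falls short of 16609/138 but 1.4¹⁵ ≈155.568 reaches it, so n = 15.

15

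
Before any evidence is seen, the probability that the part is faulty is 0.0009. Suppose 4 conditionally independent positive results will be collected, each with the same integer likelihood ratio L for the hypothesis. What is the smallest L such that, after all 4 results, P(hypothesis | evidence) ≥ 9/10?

10

Prior odds = 0.0009/0.9991 = 9/9991.
Target odds = 0.9/0.1 = 9.
Need L⁴ ≥ 9 ÷ (9/9991) = 9991.
9⁴ = 6561 < 9991 ≤ 10000 = 10⁴, so L = 10.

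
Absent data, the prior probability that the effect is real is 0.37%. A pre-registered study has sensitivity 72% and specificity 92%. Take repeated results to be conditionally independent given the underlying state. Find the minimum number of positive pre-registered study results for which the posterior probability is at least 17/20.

Prior odds = 0.0037/0.9963 = 37/9963.
False-positive rate = 1 − 0.92 = 0.08; likelihood ratio of a positive = 0.72/0.08 = 9.
Target odds: 0.85 ÷ 0.15 = 17/3.
Need (37/9963) × 9ⁿ ≥ 17/3, i.e. 9ⁿ ≥ 56457/37.
9³ = 729 falls short of 56457/37 but 9⁴ = 6561 reaches it, so n = 4.

4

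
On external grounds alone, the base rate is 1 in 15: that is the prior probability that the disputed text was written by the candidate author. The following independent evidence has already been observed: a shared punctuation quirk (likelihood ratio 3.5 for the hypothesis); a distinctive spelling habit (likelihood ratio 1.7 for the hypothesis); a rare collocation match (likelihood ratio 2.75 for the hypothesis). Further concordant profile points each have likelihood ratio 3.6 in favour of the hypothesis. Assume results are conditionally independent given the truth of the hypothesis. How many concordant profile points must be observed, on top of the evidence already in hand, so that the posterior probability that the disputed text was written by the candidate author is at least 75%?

Prior odds = (1/15)/(14/15) = 1/14.
Combined Bayes factor of the evidence already in hand = 3.5 × 1.7 × 2.75 = 16.3625.
Odds after that evidence = (1/14) × 16.3625 = 1.16875.
Target odds = 0.75/0.25 = 3.
Need 3.6ⁿ ≥ 3 ÷ 1.16875 = 480/187.
3.6¹ = 3.6, which meets the required 480/187; so n = 1.

1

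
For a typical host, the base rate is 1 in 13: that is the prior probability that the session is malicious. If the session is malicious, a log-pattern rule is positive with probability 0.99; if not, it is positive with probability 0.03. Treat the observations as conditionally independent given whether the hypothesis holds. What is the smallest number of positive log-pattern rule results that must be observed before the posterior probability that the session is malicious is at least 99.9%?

3

Prior odds: (1/13) ÷ (12/13) = 1/12.
Likelihood ratio of a positive = 0.99/0.03 = 33.
Target posterior odds = 0.999/0.001 = 999.
Require 33ⁿ ≥ 999 ÷ (1/12) = 11988.
33² = 1089 falls short of 11988 but 33³ = 35937 reaches it, so n = 3.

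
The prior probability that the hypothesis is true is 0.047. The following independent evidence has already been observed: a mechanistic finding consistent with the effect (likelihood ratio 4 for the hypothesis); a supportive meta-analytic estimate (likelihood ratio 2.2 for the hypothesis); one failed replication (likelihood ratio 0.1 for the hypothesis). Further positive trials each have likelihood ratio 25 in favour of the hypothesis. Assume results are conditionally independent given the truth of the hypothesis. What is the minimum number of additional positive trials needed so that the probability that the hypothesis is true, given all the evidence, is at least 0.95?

Prior odds = 0.047/0.953 = 47/953.
Combined Bayes factor of the evidence already in hand = 4 × 2.2 × 0.1 = 0.88.
Odds after that evidence = (47/953) × 0.88 = 1034/23825.
Target odds = 0.95/0.05 = 19.
Need 25ⁿ ≥ 19 ÷ (1034/23825) = 452675/1034.
25¹ = 25 falls short of 452675/1034 but 25² = 625 reaches it, so n = 2.

2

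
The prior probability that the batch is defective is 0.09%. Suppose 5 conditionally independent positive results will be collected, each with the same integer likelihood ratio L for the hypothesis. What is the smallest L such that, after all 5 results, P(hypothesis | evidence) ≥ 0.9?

7

Prior odds = 0.0009/0.9991 = 9/9991.
Target odds = 0.9/0.1 = 9.
Need L⁵ ≥ 9 ÷ (9/9991) = 9991.
6⁵ = 7776 < 9991 ≤ 16807 = 7⁵, so L = 7.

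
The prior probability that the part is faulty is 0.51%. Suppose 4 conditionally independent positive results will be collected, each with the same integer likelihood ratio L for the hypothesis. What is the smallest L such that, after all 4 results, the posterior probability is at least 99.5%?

Prior odds = 0.0051/0.9949 = 51/9949.
Target odds = 0.995/0.005 = 199.
Need L⁴ ≥ 199 ÷ (51/9949) = 1979851/51.
14⁴ = 38416 < 1979851/51 ≤ 50625 = 15⁴, so L = 15.

15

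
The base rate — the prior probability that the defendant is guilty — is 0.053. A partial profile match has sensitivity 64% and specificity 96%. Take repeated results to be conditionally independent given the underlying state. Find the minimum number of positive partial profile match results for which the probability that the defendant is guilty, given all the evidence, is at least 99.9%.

Prior odds: 0.053 ÷ 0.947 = 53/947.
False-positive rate = 1 − 0.96 = 0.04; likelihood ratio of a positive = 0.64/0.04 = 16.
Target odds: 0.999 ÷ 0.001 = 999.
Require 16ⁿ ≥ 999 ÷ (53/947) = 946053/53.
16³ = 4096 falls short of 946053/53 but 16⁴ = 65536 reaches it, so n = 4.

4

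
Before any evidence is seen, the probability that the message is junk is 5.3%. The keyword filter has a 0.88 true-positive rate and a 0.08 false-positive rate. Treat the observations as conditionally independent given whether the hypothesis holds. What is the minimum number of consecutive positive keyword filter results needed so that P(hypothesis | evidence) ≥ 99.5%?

Prior odds = 0.053/0.947 = 53/947.
Likelihood ratio of a positive result = 0.88/0.08 = 11.
Target posterior odds = 0.995/0.005 = 199.
Need (53/947) × 11ⁿ ≥ 199, i.e. 11ⁿ ≥ 188453/53.
11³ = 1331 falls short of 188453/53 but 11⁴ = 14641 reaches it, so n = 4.

4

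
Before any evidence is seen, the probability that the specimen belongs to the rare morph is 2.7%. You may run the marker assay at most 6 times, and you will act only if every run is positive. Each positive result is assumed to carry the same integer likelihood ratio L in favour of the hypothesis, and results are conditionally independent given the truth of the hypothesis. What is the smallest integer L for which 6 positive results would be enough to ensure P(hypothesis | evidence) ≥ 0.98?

Prior odds = 0.027/0.973 = 27/973.
Target odds = 0.98/0.02 = 49.
Need L⁶ ≥ 49 ÷ (27/973) = 47677/27.
3⁶ = 729 < 47677/27 ≤ 4096 = 4⁶, so L = 4.

4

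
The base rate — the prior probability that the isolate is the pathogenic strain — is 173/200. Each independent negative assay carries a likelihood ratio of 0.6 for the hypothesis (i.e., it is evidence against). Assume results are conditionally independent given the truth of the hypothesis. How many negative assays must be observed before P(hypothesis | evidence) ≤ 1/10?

8

Prior odds: 0.865 ÷ 0.135 = 173/27.
Likelihood ratio per negative assay = 0.6.
Target odds: 0.1 ÷ 0.9 = 1/9.
Need (173/27) × 0.6ⁿ ≤ 1/9, i.e. 0.6ⁿ ≤ 3/173.
0.6⁷ = 2187/78125 is still above 3/173 but 0.6⁸ = 6561/390625 is at or below it, so n = 8.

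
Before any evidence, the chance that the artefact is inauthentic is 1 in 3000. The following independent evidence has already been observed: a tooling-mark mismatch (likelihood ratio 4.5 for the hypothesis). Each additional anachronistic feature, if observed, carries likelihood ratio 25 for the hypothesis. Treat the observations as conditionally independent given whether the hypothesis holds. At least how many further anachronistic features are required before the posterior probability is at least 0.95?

3

Prior odds = (1/3000)/(2999/3000) = 1/2999.
Bayes factor of the evidence already in hand = 4.5.
Odds after that evidence = (1/2999) × 4.5 = 9/5998.
Target odds = 0.95/0.05 = 19.
Need 25ⁿ ≥ 19 ÷ (9/5998) = 113962/9.
25² = 625 falls short of 113962/9 but 25³ = 15625 reaches it, so n = 3.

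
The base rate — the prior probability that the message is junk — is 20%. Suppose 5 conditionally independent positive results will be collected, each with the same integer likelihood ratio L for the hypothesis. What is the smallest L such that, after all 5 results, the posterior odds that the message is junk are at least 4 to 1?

Prior odds = 0.2/0.8 = 0.25.
Target odds = 4.
Need L⁵ ≥ 4 ÷ 0.25 = 16.
1⁵ = 1 < 16 ≤ 32 = 2⁵, so L = 2.

2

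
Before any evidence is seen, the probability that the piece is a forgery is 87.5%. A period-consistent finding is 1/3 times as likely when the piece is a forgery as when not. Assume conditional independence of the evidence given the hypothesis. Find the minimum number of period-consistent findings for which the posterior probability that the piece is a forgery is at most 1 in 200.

7

Prior odds: 0.875 ÷ 0.125 = 7.
Likelihood ratio per period-consistent finding = 1/3.
Target posterior odds = 0.005/0.995 = 1/199.
Require (1/3)ⁿ ≤ 1/199 ÷ 7 = 1/1393.
(1/3)⁶ = 1/729 is still above 1/1393 but (1/3)⁷ = 1/2187 is at or below it, so n = 7.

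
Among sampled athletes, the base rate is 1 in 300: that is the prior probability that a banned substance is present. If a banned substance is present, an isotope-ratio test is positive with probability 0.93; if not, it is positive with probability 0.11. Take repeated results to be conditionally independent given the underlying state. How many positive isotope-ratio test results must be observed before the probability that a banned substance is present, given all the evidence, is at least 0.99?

Prior odds = (1/300)/(299/300) = 1/299.
Likelihood ratio of a positive = 0.93/0.11 = 93/11.
Target posterior odds = 0.99/0.01 = 99.
Require (93/11)ⁿ ≥ 99 ÷ (1/299) = 29601.
(93/11)⁴ = 74805201/14641 falls short of 29601 but (93/11)⁵ ≈43196.8 reaches it, so n = 5.

5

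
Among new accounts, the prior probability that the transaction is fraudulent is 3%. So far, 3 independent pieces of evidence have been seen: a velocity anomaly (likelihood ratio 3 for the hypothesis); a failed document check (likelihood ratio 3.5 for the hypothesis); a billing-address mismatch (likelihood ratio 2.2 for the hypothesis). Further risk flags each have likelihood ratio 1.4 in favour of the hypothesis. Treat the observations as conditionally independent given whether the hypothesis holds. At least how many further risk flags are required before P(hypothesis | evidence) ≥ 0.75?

Prior odds = 0.03/0.97 = 3/97.
Combined Bayes factor of the evidence already in hand = 3 × 3.5 × 2.2 = 23.1.
Odds after that evidence = (3/97) × 23.1 = 693/970.
Target odds = 0.75/0.25 = 3.
Need 1.4ⁿ ≥ 3 ÷ (693/970) = 970/231.
1.4⁴ = 3.8416 falls short of 970/231 but 1.4⁵ = 5.37824 reaches it, so n = 5.

5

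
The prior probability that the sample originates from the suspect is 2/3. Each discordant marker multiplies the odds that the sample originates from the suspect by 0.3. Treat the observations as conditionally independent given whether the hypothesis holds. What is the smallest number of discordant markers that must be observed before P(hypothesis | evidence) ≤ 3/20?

3

Prior odds: (2/3) ÷ (1/3) = 2.
Likelihood ratio per discordant marker = 0.3.
Target posterior odds = 0.15/0.85 = 3/17.
Need 2 × 0.3ⁿ ≤ 3/17, i.e. 0.3ⁿ ≤ 3/34.
0.3² = 0.09 is still above 3/34 but 0.3³ = 0.027 is at or below it, so n = 3.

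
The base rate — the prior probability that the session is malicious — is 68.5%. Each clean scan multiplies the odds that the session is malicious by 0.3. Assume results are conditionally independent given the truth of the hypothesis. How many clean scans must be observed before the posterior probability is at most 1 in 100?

5

Prior odds = 0.685/0.315 = 137/63.
Likelihood ratio per clean scan = 0.3.
Target posterior odds = 0.01/0.99 = 1/99.
Need (137/63) × 0.3ⁿ ≤ 1/99, i.e. 0.3ⁿ ≤ 7/1507.
0.3⁴ = 0.0081 is still above 7/1507 but 0.3⁵ = 243/100000 is at or below it, so n = 5.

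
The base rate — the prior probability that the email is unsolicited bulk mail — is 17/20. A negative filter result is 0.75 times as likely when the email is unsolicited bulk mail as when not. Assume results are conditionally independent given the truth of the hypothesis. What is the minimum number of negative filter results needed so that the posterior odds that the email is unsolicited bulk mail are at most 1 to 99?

Prior odds: 0.85 ÷ 0.15 = 17/3.
Likelihood ratio per negative filter result = 0.75.
Target odds = 1/99.
Need (17/3) × 0.75ⁿ ≤ 1/99, i.e. 0.75ⁿ ≤ 1/561.
0.75²² ≈0.00178381 is still above 1/561 but 0.75²³ ≈0.00133786 is at or below it, so n = 23.

23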